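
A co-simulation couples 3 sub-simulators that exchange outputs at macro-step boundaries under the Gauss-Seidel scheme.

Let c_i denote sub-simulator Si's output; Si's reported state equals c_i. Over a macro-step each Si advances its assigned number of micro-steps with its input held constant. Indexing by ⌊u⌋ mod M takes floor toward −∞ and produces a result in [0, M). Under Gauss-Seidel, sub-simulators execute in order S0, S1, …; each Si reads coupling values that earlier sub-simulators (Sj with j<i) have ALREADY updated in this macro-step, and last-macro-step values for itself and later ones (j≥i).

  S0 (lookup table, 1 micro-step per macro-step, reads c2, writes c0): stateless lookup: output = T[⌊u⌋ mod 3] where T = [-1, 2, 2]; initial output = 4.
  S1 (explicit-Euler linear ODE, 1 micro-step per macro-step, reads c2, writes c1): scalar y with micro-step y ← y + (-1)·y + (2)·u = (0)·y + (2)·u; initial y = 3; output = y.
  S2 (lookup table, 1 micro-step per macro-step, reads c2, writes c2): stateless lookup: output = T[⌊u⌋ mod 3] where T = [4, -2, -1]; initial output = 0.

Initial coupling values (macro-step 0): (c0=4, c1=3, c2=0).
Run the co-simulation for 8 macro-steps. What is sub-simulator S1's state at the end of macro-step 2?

S1 state at macro-step 2 = 8

macro 1: S0 reads c2=0 → after 1×micro: -1; S1 reads c2=0 → after 1×micro: 0; S2 reads c2=0 → after 1×micro: 4 ⇒ (c0=-1, c1=0, c2=4)
macro 2: S0 reads c2=4 → after 1×micro: 2; S1 reads c2=4 → after 1×micro: 8; S2 reads c2=4 → after 1×micro: -2 ⇒ (c0=2, c1=8, c2=-2)
macro 3: S0 reads c2=-2 → after 1×micro: 2; S1 reads c2=-2 → after 1×micro: -4; S2 reads c2=-2 → after 1×micro: -2 ⇒ (c0=2, c1=-4, c2=-2)
macro 4: S0 reads c2=-2 → after 1×micro: 2; S1 reads c2=-2 → after 1×micro: -4; S2 reads c2=-2 → after 1×micro: -2 ⇒ (c0=2, c1=-4, c2=-2)
macro 5: S0 reads c2=-2 → after 1×micro: 2; S1 reads c2=-2 → after 1×micro: -4; S2 reads c2=-2 → after 1×micro: -2 ⇒ (c0=2, c1=-4, c2=-2)
macro 6: S0 reads c2=-2 → after 1×micro: 2; S1 reads c2=-2 → after 1×micro: -4; S2 reads c2=-2 → after 1×micro: -2 ⇒ (c0=2, c1=-4, c2=-2)
macro 7: S0 reads c2=-2 → after 1×micro: 2; S1 reads c2=-2 → after 1×micro: -4; S2 reads c2=-2 → after 1×micro: -2 ⇒ (c0=2, c1=-4, c2=-2)
macro 8: S0 reads c2=-2 → after 1×micro: 2; S1 reads c2=-2 → after 1×micro: -4; S2 reads c2=-2 → after 1×micro: -2 ⇒ (c0=2, c1=-4, c2=-2)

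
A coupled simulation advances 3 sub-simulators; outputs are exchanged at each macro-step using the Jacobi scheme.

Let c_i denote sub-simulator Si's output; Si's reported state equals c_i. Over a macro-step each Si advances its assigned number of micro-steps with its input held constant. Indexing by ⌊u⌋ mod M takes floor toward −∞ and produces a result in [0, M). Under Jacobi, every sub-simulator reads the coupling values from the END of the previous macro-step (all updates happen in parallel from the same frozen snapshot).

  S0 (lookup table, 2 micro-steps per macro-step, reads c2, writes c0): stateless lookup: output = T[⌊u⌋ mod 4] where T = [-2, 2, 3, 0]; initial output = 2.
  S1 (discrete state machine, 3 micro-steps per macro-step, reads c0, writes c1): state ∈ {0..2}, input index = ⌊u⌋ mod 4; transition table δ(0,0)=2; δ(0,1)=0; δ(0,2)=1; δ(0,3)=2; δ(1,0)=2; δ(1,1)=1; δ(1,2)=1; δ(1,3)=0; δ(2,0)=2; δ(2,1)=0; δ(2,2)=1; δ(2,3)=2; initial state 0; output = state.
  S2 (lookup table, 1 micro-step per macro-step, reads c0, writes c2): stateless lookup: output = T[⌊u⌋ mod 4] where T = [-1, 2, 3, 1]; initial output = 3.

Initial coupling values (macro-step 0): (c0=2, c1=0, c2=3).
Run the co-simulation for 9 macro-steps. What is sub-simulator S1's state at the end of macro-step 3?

macro 1: S0 reads c2=3 → after 2×micro: 0; S1 reads c0=2 → after 3×micro: 1; S2 reads c0=2 → after 1×micro: 3 ⇒ (c0=0, c1=1, c2=3)
macro 2: S0 reads c2=3 → after 2×micro: 0; S1 reads c0=0 → after 3×micro: 2; S2 reads c0=0 → after 1×micro: -1 ⇒ (c0=0, c1=2, c2=-1)
macro 3: S0 reads c2=-1 → after 2×micro: 0; S1 reads c0=0 → after 3×micro: 2; S2 reads c0=0 → after 1×micro: -1 ⇒ (c0=0, c1=2, c2=-1)
macro 4: S0 reads c2=-1 → after 2×micro: 0; S1 reads c0=0 → after 3×micro: 2; S2 reads c0=0 → after 1×micro: -1 ⇒ (c0=0, c1=2, c2=-1)
macro 5: S0 reads c2=-1 → after 2×micro: 0; S1 reads c0=0 → after 3×micro: 2; S2 reads c0=0 → after 1×micro: -1 ⇒ (c0=0, c1=2, c2=-1)
macro 6: S0 reads c2=-1 → after 2×micro: 0; S1 reads c0=0 → after 3×micro: 2; S2 reads c0=0 → after 1×micro: -1 ⇒ (c0=0, c1=2, c2=-1)
macro 7: S0 reads c2=-1 → after 2×micro: 0; S1 reads c0=0 → after 3×micro: 2; S2 reads c0=0 → after 1×micro: -1 ⇒ (c0=0, c1=2, c2=-1)
macro 8: S0 reads c2=-1 → after 2×micro: 0; S1 reads c0=0 → after 3×micro: 2; S2 reads c0=0 → after 1×micro: -1 ⇒ (c0=0, c1=2, c2=-1)
macro 9: S0 reads c2=-1 → after 2×micro: 0; S1 reads c0=0 → after 3×micro: 2; S2 reads c0=0 → after 1×micro: -1 ⇒ (c0=0, c1=2, c2=-1)

S1 state at macro-step 3 = 2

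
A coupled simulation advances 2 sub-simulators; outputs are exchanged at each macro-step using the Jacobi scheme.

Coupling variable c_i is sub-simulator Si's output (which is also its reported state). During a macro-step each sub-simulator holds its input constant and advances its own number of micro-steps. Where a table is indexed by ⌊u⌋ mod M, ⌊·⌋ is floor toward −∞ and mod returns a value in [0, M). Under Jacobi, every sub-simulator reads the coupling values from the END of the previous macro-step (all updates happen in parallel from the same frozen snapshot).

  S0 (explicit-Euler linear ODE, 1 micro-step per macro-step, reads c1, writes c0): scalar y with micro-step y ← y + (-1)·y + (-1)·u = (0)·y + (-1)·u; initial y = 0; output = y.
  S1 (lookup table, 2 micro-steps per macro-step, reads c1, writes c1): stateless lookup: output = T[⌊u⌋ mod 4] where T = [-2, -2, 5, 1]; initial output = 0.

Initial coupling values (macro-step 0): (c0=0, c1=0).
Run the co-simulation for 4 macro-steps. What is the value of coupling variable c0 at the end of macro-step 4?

c0 at macro-step 4 = 2

macro 1: S0 reads c1=0 → after 1×micro: 0; S1 reads c1=0 → after 2×micro: -2 ⇒ (c0=0, c1=-2)
macro 2: S0 reads c1=-2 → after 1×micro: 2; S1 reads c1=-2 → after 2×micro: 5 ⇒ (c0=2, c1=5)
macro 3: S0 reads c1=5 → after 1×micro: -5; S1 reads c1=5 → after 2×micro: -2 ⇒ (c0=-5, c1=-2)
macro 4: S0 reads c1=-2 → after 1×micro: 2; S1 reads c1=-2 → after 2×micro: 5 ⇒ (c0=2, c1=5)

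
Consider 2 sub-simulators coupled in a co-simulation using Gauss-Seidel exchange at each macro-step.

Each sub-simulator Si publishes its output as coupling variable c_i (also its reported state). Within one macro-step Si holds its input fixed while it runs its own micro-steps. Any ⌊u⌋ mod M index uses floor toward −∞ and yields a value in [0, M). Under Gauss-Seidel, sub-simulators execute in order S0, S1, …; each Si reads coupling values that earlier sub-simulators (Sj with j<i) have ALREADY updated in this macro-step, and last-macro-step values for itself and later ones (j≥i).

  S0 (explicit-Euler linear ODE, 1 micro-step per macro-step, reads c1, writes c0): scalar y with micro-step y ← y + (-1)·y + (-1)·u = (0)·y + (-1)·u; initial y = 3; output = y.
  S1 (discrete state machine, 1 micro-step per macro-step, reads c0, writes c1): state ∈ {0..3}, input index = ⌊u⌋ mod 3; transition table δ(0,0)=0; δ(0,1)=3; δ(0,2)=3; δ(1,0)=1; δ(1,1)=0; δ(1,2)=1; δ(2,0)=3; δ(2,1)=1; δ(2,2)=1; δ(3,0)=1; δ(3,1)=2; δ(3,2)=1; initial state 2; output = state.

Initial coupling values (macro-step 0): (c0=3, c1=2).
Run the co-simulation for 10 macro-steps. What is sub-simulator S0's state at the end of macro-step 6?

S0 state at macro-step 6 = -1

macro 1: S0 reads c1=2 → after 1×micro: -2; S1 reads c0=-2 → after 1×micro: 1 ⇒ (c0=-2, c1=1)
macro 2: S0 reads c1=1 → after 1×micro: -1; S1 reads c0=-1 → after 1×micro: 1 ⇒ (c0=-1, c1=1)
macro 3: S0 reads c1=1 → after 1×micro: -1; S1 reads c0=-1 → after 1×micro: 1 ⇒ (c0=-1, c1=1)
macro 4: S0 reads c1=1 → after 1×micro: -1; S1 reads c0=-1 → after 1×micro: 1 ⇒ (c0=-1, c1=1)
macro 5: S0 reads c1=1 → after 1×micro: -1; S1 reads c0=-1 → after 1×micro: 1 ⇒ (c0=-1, c1=1)
macro 6: S0 reads c1=1 → after 1×micro: -1; S1 reads c0=-1 → after 1×micro: 1 ⇒ (c0=-1, c1=1)
macro 7: S0 reads c1=1 → after 1×micro: -1; S1 reads c0=-1 → after 1×micro: 1 ⇒ (c0=-1, c1=1)
macro 8: S0 reads c1=1 → after 1×micro: -1; S1 reads c0=-1 → after 1×micro: 1 ⇒ (c0=-1, c1=1)
macro 9: S0 reads c1=1 → after 1×micro: -1; S1 reads c0=-1 → after 1×micro: 1 ⇒ (c0=-1, c1=1)
macro 10: S0 reads c1=1 → after 1×micro: -1; S1 reads c0=-1 → after 1×micro: 1 ⇒ (c0=-1, c1=1)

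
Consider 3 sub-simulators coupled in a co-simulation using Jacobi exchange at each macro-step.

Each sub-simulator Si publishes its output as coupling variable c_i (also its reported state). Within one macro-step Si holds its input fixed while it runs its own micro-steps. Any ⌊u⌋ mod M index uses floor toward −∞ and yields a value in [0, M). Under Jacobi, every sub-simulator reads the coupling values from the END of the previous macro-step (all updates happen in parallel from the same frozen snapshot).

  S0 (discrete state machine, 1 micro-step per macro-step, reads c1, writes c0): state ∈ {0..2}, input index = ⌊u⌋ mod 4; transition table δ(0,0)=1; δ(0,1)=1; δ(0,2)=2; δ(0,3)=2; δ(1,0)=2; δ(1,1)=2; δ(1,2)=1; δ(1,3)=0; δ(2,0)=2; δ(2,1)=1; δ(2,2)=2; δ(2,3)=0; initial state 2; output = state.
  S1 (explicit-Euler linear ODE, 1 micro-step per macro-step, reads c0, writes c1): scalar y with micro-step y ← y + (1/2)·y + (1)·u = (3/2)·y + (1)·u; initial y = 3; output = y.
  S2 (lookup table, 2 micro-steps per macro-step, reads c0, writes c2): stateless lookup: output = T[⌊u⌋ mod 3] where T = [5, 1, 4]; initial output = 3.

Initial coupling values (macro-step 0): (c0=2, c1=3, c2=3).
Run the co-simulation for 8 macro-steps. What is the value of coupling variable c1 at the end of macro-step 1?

c1 at macro-step 1 = 13/2

macro 1: S0 reads c1=3 → after 1×micro: 0; S1 reads c0=2 → after 1×micro: 13/2; S2 reads c0=2 → after 2×micro: 4 ⇒ (c0=0, c1=13/2, c2=4)
macro 2: S0 reads c1=13/2 → after 1×micro: 2; S1 reads c0=0 → after 1×micro: 39/4; S2 reads c0=0 → after 2×micro: 5 ⇒ (c0=2, c1=39/4, c2=5)
macro 3: S0 reads c1=39/4 → after 1×micro: 1; S1 reads c0=2 → after 1×micro: 133/8; S2 reads c0=2 → after 2×micro: 4 ⇒ (c0=1, c1=133/8, c2=4)
macro 4: S0 reads c1=133/8 → after 1×micro: 2; S1 reads c0=1 → after 1×micro: 415/16; S2 reads c0=1 → after 2×micro: 1 ⇒ (c0=2, c1=415/16, c2=1)
macro 5: S0 reads c1=415/16 → after 1×micro: 1; S1 reads c0=2 → after 1×micro: 1309/32; S2 reads c0=2 → after 2×micro: 4 ⇒ (c0=1, c1=1309/32, c2=4)
macro 6: S0 reads c1=1309/32 → after 1×micro: 2; S1 reads c0=1 → after 1×micro: 3991/64; S2 reads c0=1 → after 2×micro: 1 ⇒ (c0=2, c1=3991/64, c2=1)
macro 7: S0 reads c1=3991/64 → after 1×micro: 2; S1 reads c0=2 → after 1×micro: 12229/128; S2 reads c0=2 → after 2×micro: 4 ⇒ (c0=2, c1=12229/128, c2=4)
macro 8: S0 reads c1=12229/128 → after 1×micro: 0; S1 reads c0=2 → after 1×micro: 37199/256; S2 reads c0=2 → after 2×micro: 4 ⇒ (c0=0, c1=37199/256, c2=4)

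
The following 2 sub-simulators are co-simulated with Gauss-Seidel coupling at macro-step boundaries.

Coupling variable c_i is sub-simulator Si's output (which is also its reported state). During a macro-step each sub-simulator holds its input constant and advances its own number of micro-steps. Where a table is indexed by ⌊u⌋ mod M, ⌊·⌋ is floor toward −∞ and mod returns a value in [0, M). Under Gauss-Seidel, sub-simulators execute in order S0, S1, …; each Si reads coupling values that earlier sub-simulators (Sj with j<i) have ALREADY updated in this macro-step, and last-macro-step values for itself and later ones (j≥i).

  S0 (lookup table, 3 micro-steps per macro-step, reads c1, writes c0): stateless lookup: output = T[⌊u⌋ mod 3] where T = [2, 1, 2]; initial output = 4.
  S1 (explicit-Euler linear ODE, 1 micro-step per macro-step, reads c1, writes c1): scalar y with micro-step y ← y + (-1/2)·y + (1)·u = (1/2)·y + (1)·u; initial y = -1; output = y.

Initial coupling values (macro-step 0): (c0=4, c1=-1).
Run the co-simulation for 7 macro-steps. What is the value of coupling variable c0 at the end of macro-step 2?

c0 at macro-step 2 = 1

macro 1: S0 reads c1=-1 → after 3×micro: 2; S1 reads c1=-1 → after 1×micro: -3/2 ⇒ (c0=2, c1=-3/2)
macro 2: S0 reads c1=-3/2 → after 3×micro: 1; S1 reads c1=-3/2 → after 1×micro: -9/4 ⇒ (c0=1, c1=-9/4)
macro 3: S0 reads c1=-9/4 → after 3×micro: 2; S1 reads c1=-9/4 → after 1×micro: -27/8 ⇒ (c0=2, c1=-27/8)
macro 4: S0 reads c1=-27/8 → after 3×micro: 2; S1 reads c1=-27/8 → after 1×micro: -81/16 ⇒ (c0=2, c1=-81/16)
macro 5: S0 reads c1=-81/16 → after 3×micro: 2; S1 reads c1=-81/16 → after 1×micro: -243/32 ⇒ (c0=2, c1=-243/32)
macro 6: S0 reads c1=-243/32 → after 3×micro: 1; S1 reads c1=-243/32 → after 1×micro: -729/64 ⇒ (c0=1, c1=-729/64)
macro 7: S0 reads c1=-729/64 → after 3×micro: 2; S1 reads c1=-729/64 → after 1×micro: -2187/128 ⇒ (c0=2, c1=-2187/128)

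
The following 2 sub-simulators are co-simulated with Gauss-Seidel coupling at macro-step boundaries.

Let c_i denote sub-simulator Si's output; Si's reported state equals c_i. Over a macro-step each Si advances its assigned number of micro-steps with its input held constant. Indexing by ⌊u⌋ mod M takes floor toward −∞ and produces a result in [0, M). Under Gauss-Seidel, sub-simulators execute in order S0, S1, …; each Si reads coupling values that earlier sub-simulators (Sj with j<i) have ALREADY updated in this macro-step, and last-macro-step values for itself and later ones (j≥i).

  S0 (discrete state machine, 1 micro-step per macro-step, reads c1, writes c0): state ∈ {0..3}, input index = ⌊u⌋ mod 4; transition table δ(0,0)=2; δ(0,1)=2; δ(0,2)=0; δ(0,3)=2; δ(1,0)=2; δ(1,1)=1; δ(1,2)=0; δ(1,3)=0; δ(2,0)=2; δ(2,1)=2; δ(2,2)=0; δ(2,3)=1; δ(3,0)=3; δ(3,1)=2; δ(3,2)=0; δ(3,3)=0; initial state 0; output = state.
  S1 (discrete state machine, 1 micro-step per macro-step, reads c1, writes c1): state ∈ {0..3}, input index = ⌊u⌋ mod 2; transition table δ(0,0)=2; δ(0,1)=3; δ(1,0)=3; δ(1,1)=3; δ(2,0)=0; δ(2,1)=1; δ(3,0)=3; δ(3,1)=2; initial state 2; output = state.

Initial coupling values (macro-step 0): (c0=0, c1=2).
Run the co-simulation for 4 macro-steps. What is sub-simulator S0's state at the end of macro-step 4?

macro 1: S0 reads c1=2 → after 1×micro: 0; S1 reads c1=2 → after 1×micro: 0 ⇒ (c0=0, c1=0)
macro 2: S0 reads c1=0 → after 1×micro: 2; S1 reads c1=0 → after 1×micro: 2 ⇒ (c0=2, c1=2)
macro 3: S0 reads c1=2 → after 1×micro: 0; S1 reads c1=2 → after 1×micro: 0 ⇒ (c0=0, c1=0)
macro 4: S0 reads c1=0 → after 1×micro: 2; S1 reads c1=0 → after 1×micro: 2 ⇒ (c0=2, c1=2)

S0 state at macro-step 4 = 2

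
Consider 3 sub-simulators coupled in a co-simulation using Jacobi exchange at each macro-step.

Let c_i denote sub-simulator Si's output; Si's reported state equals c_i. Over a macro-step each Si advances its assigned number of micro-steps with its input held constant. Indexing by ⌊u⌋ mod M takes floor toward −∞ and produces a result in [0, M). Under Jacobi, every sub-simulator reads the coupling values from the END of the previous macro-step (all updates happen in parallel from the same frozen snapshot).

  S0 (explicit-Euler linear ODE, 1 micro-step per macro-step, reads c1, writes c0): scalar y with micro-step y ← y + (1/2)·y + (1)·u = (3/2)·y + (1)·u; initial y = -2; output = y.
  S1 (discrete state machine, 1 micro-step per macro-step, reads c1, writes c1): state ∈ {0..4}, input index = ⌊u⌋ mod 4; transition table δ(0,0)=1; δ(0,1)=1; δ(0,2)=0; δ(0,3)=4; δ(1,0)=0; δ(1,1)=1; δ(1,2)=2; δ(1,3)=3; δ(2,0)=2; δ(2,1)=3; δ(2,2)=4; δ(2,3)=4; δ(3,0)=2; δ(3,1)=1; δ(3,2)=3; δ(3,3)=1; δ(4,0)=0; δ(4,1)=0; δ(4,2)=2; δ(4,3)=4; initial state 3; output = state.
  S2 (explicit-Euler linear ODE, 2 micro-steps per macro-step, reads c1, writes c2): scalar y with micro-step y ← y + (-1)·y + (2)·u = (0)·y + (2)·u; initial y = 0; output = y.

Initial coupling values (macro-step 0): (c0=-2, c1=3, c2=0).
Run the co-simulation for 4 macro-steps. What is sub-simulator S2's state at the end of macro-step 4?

macro 1: S0 reads c1=3 → after 1×micro: 0; S1 reads c1=3 → after 1×micro: 1; S2 reads c1=3 → after 2×micro: 6 ⇒ (c0=0, c1=1, c2=6)
macro 2: S0 reads c1=1 → after 1×micro: 1; S1 reads c1=1 → after 1×micro: 1; S2 reads c1=1 → after 2×micro: 2 ⇒ (c0=1, c1=1, c2=2)
macro 3: S0 reads c1=1 → after 1×micro: 5/2; S1 reads c1=1 → after 1×micro: 1; S2 reads c1=1 → after 2×micro: 2 ⇒ (c0=5/2, c1=1, c2=2)
macro 4: S0 reads c1=1 → after 1×micro: 19/4; S1 reads c1=1 → after 1×micro: 1; S2 reads c1=1 → after 2×micro: 2 ⇒ (c0=19/4, c1=1, c2=2)

S2 state at macro-step 4 = 2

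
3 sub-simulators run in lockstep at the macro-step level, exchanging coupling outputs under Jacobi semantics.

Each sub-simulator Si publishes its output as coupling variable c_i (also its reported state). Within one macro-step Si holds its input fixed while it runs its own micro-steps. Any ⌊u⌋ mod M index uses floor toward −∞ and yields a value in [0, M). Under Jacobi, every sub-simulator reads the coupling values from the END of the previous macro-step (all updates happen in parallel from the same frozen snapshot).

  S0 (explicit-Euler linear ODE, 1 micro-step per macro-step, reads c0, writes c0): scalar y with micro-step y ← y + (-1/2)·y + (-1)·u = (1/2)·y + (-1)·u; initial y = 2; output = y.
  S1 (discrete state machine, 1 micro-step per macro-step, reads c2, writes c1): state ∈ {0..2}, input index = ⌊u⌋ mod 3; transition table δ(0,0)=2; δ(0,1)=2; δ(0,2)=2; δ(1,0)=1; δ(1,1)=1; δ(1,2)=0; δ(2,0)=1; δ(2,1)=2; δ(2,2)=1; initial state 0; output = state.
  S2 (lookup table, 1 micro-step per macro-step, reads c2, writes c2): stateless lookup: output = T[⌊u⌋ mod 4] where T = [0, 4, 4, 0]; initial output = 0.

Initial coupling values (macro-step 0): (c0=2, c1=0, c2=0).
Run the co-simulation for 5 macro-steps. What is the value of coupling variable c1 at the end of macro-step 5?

c1 at macro-step 5 = 1

macro 1: S0 reads c0=2 → after 1×micro: -1; S1 reads c2=0 → after 1×micro: 2; S2 reads c2=0 → after 1×micro: 0 ⇒ (c0=-1, c1=2, c2=0)
macro 2: S0 reads c0=-1 → after 1×micro: 1/2; S1 reads c2=0 → after 1×micro: 1; S2 reads c2=0 → after 1×micro: 0 ⇒ (c0=1/2, c1=1, c2=0)
macro 3: S0 reads c0=1/2 → after 1×micro: -1/4; S1 reads c2=0 → after 1×micro: 1; S2 reads c2=0 → after 1×micro: 0 ⇒ (c0=-1/4, c1=1, c2=0)
macro 4: S0 reads c0=-1/4 → after 1×micro: 1/8; S1 reads c2=0 → after 1×micro: 1; S2 reads c2=0 → after 1×micro: 0 ⇒ (c0=1/8, c1=1, c2=0)
macro 5: S0 reads c0=1/8 → after 1×micro: -1/16; S1 reads c2=0 → after 1×micro: 1; S2 reads c2=0 → after 1×micro: 0 ⇒ (c0=-1/16, c1=1, c2=0)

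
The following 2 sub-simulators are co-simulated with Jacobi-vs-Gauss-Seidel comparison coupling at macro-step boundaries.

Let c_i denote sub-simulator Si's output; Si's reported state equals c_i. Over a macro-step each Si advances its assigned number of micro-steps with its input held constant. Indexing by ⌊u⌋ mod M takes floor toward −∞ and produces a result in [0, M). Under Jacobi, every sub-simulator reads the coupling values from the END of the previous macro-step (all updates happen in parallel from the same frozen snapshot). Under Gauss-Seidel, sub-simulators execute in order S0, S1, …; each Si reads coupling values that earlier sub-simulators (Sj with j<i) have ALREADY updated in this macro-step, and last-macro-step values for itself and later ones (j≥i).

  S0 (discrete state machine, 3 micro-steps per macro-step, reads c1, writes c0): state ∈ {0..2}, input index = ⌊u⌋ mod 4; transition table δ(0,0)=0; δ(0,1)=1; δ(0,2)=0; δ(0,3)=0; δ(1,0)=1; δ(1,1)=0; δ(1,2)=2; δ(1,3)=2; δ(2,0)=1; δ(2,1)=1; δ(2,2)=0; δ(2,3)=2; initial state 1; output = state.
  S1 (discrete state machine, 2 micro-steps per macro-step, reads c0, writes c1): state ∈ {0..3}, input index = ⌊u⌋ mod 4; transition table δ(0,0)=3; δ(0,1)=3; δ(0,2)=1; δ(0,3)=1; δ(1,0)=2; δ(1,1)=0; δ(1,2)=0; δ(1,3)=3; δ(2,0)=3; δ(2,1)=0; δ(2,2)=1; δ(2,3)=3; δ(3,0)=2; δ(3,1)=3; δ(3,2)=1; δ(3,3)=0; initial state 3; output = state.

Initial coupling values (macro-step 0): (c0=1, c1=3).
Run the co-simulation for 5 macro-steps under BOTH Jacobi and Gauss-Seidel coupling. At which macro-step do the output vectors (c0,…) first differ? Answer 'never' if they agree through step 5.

first divergence at macro-step: 1

[Jacobi] macro 1: S0 reads c1=3 → after 3×micro: 2; S1 reads c0=1 → after 2×micro: 3 ⇒ (c0=2, c1=3)
[Jacobi] macro 2: S0 reads c1=3 → after 3×micro: 2; S1 reads c0=2 → after 2×micro: 0 ⇒ (c0=2, c1=0)
[Jacobi] macro 3: S0 reads c1=0 → after 3×micro: 1; S1 reads c0=2 → after 2×micro: 0 ⇒ (c0=1, c1=0)
[Jacobi] macro 4: S0 reads c1=0 → after 3×micro: 1; S1 reads c0=1 → after 2×micro: 3 ⇒ (c0=1, c1=3)
[Jacobi] macro 5: S0 reads c1=3 → after 3×micro: 2; S1 reads c0=1 → after 2×micro: 3 ⇒ (c0=2, c1=3)
[Gauss-Seidel] macro 1: S0 reads c1=3 → after 3×micro: 2; S1 reads c0=2 → after 2×micro: 0 ⇒ (c0=2, c1=0)
[Gauss-Seidel] macro 2: S0 reads c1=0 → after 3×micro: 1; S1 reads c0=1 → after 2×micro: 3 ⇒ (c0=1, c1=3)
[Gauss-Seidel] macro 3: S0 reads c1=3 → after 3×micro: 2; S1 reads c0=2 → after 2×micro: 0 ⇒ (c0=2, c1=0)
[Gauss-Seidel] macro 4: S0 reads c1=0 → after 3×micro: 1; S1 reads c0=1 → after 2×micro: 3 ⇒ (c0=1, c1=3)
[Gauss-Seidel] macro 5: S0 reads c1=3 → after 3×micro: 2; S1 reads c0=2 → after 2×micro: 0 ⇒ (c0=2, c1=0)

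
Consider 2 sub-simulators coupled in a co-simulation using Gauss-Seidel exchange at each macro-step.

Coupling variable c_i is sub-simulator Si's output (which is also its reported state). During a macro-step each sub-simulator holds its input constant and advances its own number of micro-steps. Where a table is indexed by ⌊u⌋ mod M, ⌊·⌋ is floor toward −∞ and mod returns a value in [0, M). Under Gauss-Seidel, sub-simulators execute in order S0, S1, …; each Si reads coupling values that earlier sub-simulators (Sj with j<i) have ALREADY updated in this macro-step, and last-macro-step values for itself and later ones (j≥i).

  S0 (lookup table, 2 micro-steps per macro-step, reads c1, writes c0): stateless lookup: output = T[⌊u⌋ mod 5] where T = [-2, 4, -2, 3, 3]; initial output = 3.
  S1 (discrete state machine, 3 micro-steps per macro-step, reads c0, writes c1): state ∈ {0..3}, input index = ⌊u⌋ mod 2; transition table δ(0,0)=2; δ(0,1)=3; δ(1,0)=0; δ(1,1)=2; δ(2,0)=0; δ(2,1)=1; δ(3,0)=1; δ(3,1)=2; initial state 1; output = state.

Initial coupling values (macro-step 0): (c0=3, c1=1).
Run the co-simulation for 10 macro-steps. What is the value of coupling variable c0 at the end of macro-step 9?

c0 at macro-step 9 = -2

macro 1: S0 reads c1=1 → after 2×micro: 4; S1 reads c0=4 → after 3×micro: 0 ⇒ (c0=4, c1=0)
macro 2: S0 reads c1=0 → after 2×micro: -2; S1 reads c0=-2 → after 3×micro: 2 ⇒ (c0=-2, c1=2)
macro 3: S0 reads c1=2 → after 2×micro: -2; S1 reads c0=-2 → after 3×micro: 0 ⇒ (c0=-2, c1=0)
macro 4: S0 reads c1=0 → after 2×micro: -2; S1 reads c0=-2 → after 3×micro: 2 ⇒ (c0=-2, c1=2)
macro 5: S0 reads c1=2 → after 2×micro: -2; S1 reads c0=-2 → after 3×micro: 0 ⇒ (c0=-2, c1=0)
macro 6: S0 reads c1=0 → after 2×micro: -2; S1 reads c0=-2 → after 3×micro: 2 ⇒ (c0=-2, c1=2)
macro 7: S0 reads c1=2 → after 2×micro: -2; S1 reads c0=-2 → after 3×micro: 0 ⇒ (c0=-2, c1=0)
macro 8: S0 reads c1=0 → after 2×micro: -2; S1 reads c0=-2 → after 3×micro: 2 ⇒ (c0=-2, c1=2)
macro 9: S0 reads c1=2 → after 2×micro: -2; S1 reads c0=-2 → after 3×micro: 0 ⇒ (c0=-2, c1=0)
macro 10: S0 reads c1=0 → after 2×micro: -2; S1 reads c0=-2 → after 3×micro: 2 ⇒ (c0=-2, c1=2)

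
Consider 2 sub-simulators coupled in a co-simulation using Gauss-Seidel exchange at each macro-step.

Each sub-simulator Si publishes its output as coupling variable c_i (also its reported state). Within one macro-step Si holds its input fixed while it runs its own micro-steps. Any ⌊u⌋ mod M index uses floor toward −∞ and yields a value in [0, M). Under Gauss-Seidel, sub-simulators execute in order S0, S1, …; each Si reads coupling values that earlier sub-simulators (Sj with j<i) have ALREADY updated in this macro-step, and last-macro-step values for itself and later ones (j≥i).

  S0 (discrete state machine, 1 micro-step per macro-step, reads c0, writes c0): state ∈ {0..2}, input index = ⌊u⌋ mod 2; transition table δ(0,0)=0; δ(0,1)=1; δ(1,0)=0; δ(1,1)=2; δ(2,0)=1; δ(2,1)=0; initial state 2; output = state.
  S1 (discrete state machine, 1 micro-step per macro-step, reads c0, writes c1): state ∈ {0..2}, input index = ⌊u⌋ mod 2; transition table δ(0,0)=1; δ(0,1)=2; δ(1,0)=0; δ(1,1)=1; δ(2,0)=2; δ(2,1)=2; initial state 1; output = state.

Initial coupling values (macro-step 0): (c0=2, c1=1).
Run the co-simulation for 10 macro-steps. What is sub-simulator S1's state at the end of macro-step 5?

macro 1: S0 reads c0=2 → after 1×micro: 1; S1 reads c0=1 → after 1×micro: 1 ⇒ (c0=1, c1=1)
macro 2: S0 reads c0=1 → after 1×micro: 2; S1 reads c0=2 → after 1×micro: 0 ⇒ (c0=2, c1=0)
macro 3: S0 reads c0=2 → after 1×micro: 1; S1 reads c0=1 → after 1×micro: 2 ⇒ (c0=1, c1=2)
macro 4: S0 reads c0=1 → after 1×micro: 2; S1 reads c0=2 → after 1×micro: 2 ⇒ (c0=2, c1=2)
macro 5: S0 reads c0=2 → after 1×micro: 1; S1 reads c0=1 → after 1×micro: 2 ⇒ (c0=1, c1=2)
macro 6: S0 reads c0=1 → after 1×micro: 2; S1 reads c0=2 → after 1×micro: 2 ⇒ (c0=2, c1=2)
macro 7: S0 reads c0=2 → after 1×micro: 1; S1 reads c0=1 → after 1×micro: 2 ⇒ (c0=1, c1=2)
macro 8: S0 reads c0=1 → after 1×micro: 2; S1 reads c0=2 → after 1×micro: 2 ⇒ (c0=2, c1=2)
macro 9: S0 reads c0=2 → after 1×micro: 1; S1 reads c0=1 → after 1×micro: 2 ⇒ (c0=1, c1=2)
macro 10: S0 reads c0=1 → after 1×micro: 2; S1 reads c0=2 → after 1×micro: 2 ⇒ (c0=2, c1=2)

S1 state at macro-step 5 = 2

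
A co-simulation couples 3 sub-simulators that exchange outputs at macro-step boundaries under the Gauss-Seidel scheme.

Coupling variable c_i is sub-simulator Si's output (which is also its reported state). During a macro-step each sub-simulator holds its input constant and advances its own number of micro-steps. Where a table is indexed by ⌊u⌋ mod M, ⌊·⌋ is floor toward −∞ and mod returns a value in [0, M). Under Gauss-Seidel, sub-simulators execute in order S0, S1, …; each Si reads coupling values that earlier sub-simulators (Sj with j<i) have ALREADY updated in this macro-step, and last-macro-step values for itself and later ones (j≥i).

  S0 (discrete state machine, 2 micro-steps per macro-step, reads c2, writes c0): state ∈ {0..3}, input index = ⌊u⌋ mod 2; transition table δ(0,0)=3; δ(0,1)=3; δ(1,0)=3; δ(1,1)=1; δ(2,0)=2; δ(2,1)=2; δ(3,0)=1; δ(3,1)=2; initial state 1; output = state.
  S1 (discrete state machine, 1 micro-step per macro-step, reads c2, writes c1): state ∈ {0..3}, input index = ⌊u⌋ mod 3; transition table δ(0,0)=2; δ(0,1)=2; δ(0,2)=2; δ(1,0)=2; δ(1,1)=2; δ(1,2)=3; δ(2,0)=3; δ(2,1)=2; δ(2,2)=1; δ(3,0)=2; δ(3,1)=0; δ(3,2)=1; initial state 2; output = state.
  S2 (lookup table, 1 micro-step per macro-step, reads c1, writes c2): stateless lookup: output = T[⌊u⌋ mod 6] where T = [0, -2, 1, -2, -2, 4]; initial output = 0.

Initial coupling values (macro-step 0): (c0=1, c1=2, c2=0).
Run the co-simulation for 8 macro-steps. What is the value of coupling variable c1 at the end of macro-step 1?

macro 1: S0 reads c2=0 → after 2×micro: 1; S1 reads c2=0 → after 1×micro: 3; S2 reads c1=3 → after 1×micro: -2 ⇒ (c0=1, c1=3, c2=-2)
macro 2: S0 reads c2=-2 → after 2×micro: 1; S1 reads c2=-2 → after 1×micro: 0; S2 reads c1=0 → after 1×micro: 0 ⇒ (c0=1, c1=0, c2=0)
macro 3: S0 reads c2=0 → after 2×micro: 1; S1 reads c2=0 → after 1×micro: 2; S2 reads c1=2 → after 1×micro: 1 ⇒ (c0=1, c1=2, c2=1)
macro 4: S0 reads c2=1 → after 2×micro: 1; S1 reads c2=1 → after 1×micro: 2; S2 reads c1=2 → after 1×micro: 1 ⇒ (c0=1, c1=2, c2=1)
macro 5: S0 reads c2=1 → after 2×micro: 1; S1 reads c2=1 → after 1×micro: 2; S2 reads c1=2 → after 1×micro: 1 ⇒ (c0=1, c1=2, c2=1)
macro 6: S0 reads c2=1 → after 2×micro: 1; S1 reads c2=1 → after 1×micro: 2; S2 reads c1=2 → after 1×micro: 1 ⇒ (c0=1, c1=2, c2=1)
macro 7: S0 reads c2=1 → after 2×micro: 1; S1 reads c2=1 → after 1×micro: 2; S2 reads c1=2 → after 1×micro: 1 ⇒ (c0=1, c1=2, c2=1)
macro 8: S0 reads c2=1 → after 2×micro: 1; S1 reads c2=1 → after 1×micro: 2; S2 reads c1=2 → after 1×micro: 1 ⇒ (c0=1, c1=2, c2=1)

c1 at macro-step 1 = 3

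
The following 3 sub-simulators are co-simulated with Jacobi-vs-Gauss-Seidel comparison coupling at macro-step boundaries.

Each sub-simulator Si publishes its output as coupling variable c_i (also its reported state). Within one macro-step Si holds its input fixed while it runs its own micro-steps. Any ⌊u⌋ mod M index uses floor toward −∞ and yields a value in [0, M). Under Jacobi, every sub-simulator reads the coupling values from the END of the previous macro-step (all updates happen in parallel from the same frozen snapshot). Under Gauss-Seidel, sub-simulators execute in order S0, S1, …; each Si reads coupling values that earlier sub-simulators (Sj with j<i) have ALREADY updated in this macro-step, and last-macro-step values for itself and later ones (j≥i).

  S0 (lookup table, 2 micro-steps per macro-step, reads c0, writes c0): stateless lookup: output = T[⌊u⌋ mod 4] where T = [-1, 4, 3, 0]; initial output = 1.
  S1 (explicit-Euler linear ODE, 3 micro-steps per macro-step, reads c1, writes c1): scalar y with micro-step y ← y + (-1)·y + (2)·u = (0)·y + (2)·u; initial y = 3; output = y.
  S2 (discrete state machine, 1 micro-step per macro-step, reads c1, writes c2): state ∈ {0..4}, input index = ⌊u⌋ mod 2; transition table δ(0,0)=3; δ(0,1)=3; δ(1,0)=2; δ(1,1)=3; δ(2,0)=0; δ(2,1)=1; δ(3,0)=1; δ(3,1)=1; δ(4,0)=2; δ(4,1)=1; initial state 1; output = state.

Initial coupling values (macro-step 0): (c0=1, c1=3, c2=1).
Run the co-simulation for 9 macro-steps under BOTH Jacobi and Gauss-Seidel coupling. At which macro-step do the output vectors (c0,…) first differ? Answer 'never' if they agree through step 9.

first divergence at macro-step: 1

[Jacobi] macro 1: S0 reads c0=1 → after 2×micro: 4; S1 reads c1=3 → after 3×micro: 6; S2 reads c1=3 → after 1×micro: 3 ⇒ (c0=4, c1=6, c2=3)
[Jacobi] macro 2: S0 reads c0=4 → after 2×micro: -1; S1 reads c1=6 → after 3×micro: 12; S2 reads c1=6 → after 1×micro: 1 ⇒ (c0=-1, c1=12, c2=1)
[Jacobi] macro 3: S0 reads c0=-1 → after 2×micro: 0; S1 reads c1=12 → after 3×micro: 24; S2 reads c1=12 → after 1×micro: 2 ⇒ (c0=0, c1=24, c2=2)
[Jacobi] macro 4: S0 reads c0=0 → after 2×micro: -1; S1 reads c1=24 → after 3×micro: 48; S2 reads c1=24 → after 1×micro: 0 ⇒ (c0=-1, c1=48, c2=0)
[Jacobi] macro 5: S0 reads c0=-1 → after 2×micro: 0; S1 reads c1=48 → after 3×micro: 96; S2 reads c1=48 → after 1×micro: 3 ⇒ (c0=0, c1=96, c2=3)
[Jacobi] macro 6: S0 reads c0=0 → after 2×micro: -1; S1 reads c1=96 → after 3×micro: 192; S2 reads c1=96 → after 1×micro: 1 ⇒ (c0=-1, c1=192, c2=1)
[Jacobi] macro 7: S0 reads c0=-1 → after 2×micro: 0; S1 reads c1=192 → after 3×micro: 384; S2 reads c1=192 → after 1×micro: 2 ⇒ (c0=0, c1=384, c2=2)
[Jacobi] macro 8: S0 reads c0=0 → after 2×micro: -1; S1 reads c1=384 → after 3×micro: 768; S2 reads c1=384 → after 1×micro: 0 ⇒ (c0=-1, c1=768, c2=0)
[Jacobi] macro 9: S0 reads c0=-1 → after 2×micro: 0; S1 reads c1=768 → after 3×micro: 1536; S2 reads c1=768 → after 1×micro: 3 ⇒ (c0=0, c1=1536, c2=3)
[Gauss-Seidel] macro 1: S0 reads c0=1 → after 2×micro: 4; S1 reads c1=3 → after 3×micro: 6; S2 reads c1=6 → after 1×micro: 2 ⇒ (c0=4, c1=6, c2=2)
[Gauss-Seidel] macro 2: S0 reads c0=4 → after 2×micro: -1; S1 reads c1=6 → after 3×micro: 12; S2 reads c1=12 → after 1×micro: 0 ⇒ (c0=-1, c1=12, c2=0)
[Gauss-Seidel] macro 3: S0 reads c0=-1 → after 2×micro: 0; S1 reads c1=12 → after 3×micro: 24; S2 reads c1=24 → after 1×micro: 3 ⇒ (c0=0, c1=24, c2=3)
[Gauss-Seidel] macro 4: S0 reads c0=0 → after 2×micro: -1; S1 reads c1=24 → after 3×micro: 48; S2 reads c1=48 → after 1×micro: 1 ⇒ (c0=-1, c1=48, c2=1)
[Gauss-Seidel] macro 5: S0 reads c0=-1 → after 2×micro: 0; S1 reads c1=48 → after 3×micro: 96; S2 reads c1=96 → after 1×micro: 2 ⇒ (c0=0, c1=96, c2=2)
[Gauss-Seidel] macro 6: S0 reads c0=0 → after 2×micro: -1; S1 reads c1=96 → after 3×micro: 192; S2 reads c1=192 → after 1×micro: 0 ⇒ (c0=-1, c1=192, c2=0)
[Gauss-Seidel] macro 7: S0 reads c0=-1 → after 2×micro: 0; S1 reads c1=192 → after 3×micro: 384; S2 reads c1=384 → after 1×micro: 3 ⇒ (c0=0, c1=384, c2=3)
[Gauss-Seidel] macro 8: S0 reads c0=0 → after 2×micro: -1; S1 reads c1=384 → after 3×micro: 768; S2 reads c1=768 → after 1×micro: 1 ⇒ (c0=-1, c1=768, c2=1)
[Gauss-Seidel] macro 9: S0 reads c0=-1 → after 2×micro: 0; S1 reads c1=768 → after 3×micro: 1536; S2 reads c1=1536 → after 1×micro: 2 ⇒ (c0=0, c1=1536, c2=2)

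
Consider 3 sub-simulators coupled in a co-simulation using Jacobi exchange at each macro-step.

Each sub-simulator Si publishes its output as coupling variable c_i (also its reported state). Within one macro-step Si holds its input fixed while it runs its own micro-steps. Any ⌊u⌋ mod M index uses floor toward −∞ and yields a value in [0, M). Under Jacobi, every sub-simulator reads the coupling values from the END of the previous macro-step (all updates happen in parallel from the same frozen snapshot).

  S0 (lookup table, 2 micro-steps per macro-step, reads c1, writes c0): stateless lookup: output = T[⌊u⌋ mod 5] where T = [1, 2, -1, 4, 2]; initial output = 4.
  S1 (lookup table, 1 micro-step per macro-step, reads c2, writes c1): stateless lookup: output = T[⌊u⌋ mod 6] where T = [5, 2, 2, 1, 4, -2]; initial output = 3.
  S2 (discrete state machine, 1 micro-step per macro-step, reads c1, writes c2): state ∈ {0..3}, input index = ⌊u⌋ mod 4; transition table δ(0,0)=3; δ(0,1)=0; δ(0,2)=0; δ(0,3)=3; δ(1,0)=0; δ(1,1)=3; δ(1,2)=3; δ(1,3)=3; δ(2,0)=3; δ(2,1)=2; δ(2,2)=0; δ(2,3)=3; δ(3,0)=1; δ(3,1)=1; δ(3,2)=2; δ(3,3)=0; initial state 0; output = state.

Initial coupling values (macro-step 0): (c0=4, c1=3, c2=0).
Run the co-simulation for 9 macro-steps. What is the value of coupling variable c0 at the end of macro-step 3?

c0 at macro-step 3 = 2

macro 1: S0 reads c1=3 → after 2×micro: 4; S1 reads c2=0 → after 1×micro: 5; S2 reads c1=3 → after 1×micro: 3 ⇒ (c0=4, c1=5, c2=3)
macro 2: S0 reads c1=5 → after 2×micro: 1; S1 reads c2=3 → after 1×micro: 1; S2 reads c1=5 → after 1×micro: 1 ⇒ (c0=1, c1=1, c2=1)
macro 3: S0 reads c1=1 → after 2×micro: 2; S1 reads c2=1 → after 1×micro: 2; S2 reads c1=1 → after 1×micro: 3 ⇒ (c0=2, c1=2, c2=3)
macro 4: S0 reads c1=2 → after 2×micro: -1; S1 reads c2=3 → after 1×micro: 1; S2 reads c1=2 → after 1×micro: 2 ⇒ (c0=-1, c1=1, c2=2)
macro 5: S0 reads c1=1 → after 2×micro: 2; S1 reads c2=2 → after 1×micro: 2; S2 reads c1=1 → after 1×micro: 2 ⇒ (c0=2, c1=2, c2=2)
macro 6: S0 reads c1=2 → after 2×micro: -1; S1 reads c2=2 → after 1×micro: 2; S2 reads c1=2 → after 1×micro: 0 ⇒ (c0=-1, c1=2, c2=0)
macro 7: S0 reads c1=2 → after 2×micro: -1; S1 reads c2=0 → after 1×micro: 5; S2 reads c1=2 → after 1×micro: 0 ⇒ (c0=-1, c1=5, c2=0)
macro 8: S0 reads c1=5 → after 2×micro: 1; S1 reads c2=0 → after 1×micro: 5; S2 reads c1=5 → after 1×micro: 0 ⇒ (c0=1, c1=5, c2=0)
macro 9: S0 reads c1=5 → after 2×micro: 1; S1 reads c2=0 → after 1×micro: 5; S2 reads c1=5 → after 1×micro: 0 ⇒ (c0=1, c1=5, c2=0)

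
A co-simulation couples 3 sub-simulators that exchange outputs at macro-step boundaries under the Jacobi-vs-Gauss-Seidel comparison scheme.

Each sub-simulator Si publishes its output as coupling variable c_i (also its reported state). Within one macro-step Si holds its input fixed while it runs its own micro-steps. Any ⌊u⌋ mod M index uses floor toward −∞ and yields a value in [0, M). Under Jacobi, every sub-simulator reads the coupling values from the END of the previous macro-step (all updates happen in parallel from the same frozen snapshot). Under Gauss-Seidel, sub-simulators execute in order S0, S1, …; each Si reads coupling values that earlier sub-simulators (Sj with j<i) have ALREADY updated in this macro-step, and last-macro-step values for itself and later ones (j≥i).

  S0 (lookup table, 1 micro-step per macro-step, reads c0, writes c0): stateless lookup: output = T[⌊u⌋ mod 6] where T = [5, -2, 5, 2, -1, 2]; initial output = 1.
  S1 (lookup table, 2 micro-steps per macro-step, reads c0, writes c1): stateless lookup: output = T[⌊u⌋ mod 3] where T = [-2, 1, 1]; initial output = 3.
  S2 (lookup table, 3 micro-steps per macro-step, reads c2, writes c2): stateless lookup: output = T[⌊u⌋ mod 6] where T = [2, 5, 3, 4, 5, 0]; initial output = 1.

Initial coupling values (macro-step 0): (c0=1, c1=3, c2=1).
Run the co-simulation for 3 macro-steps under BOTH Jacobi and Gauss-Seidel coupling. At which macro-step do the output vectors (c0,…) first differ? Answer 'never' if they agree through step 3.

first divergence at macro-step: never

[Jacobi] macro 1: S0 reads c0=1 → after 1×micro: -2; S1 reads c0=1 → after 2×micro: 1; S2 reads c2=1 → after 3×micro: 5 ⇒ (c0=-2, c1=1, c2=5)
[Jacobi] macro 2: S0 reads c0=-2 → after 1×micro: -1; S1 reads c0=-2 → after 2×micro: 1; S2 reads c2=5 → after 3×micro: 0 ⇒ (c0=-1, c1=1, c2=0)
[Jacobi] macro 3: S0 reads c0=-1 → after 1×micro: 2; S1 reads c0=-1 → after 2×micro: 1; S2 reads c2=0 → after 3×micro: 2 ⇒ (c0=2, c1=1, c2=2)
[Gauss-Seidel] macro 1: S0 reads c0=1 → after 1×micro: -2; S1 reads c0=-2 → after 2×micro: 1; S2 reads c2=1 → after 3×micro: 5 ⇒ (c0=-2, c1=1, c2=5)
[Gauss-Seidel] macro 2: S0 reads c0=-2 → after 1×micro: -1; S1 reads c0=-1 → after 2×micro: 1; S2 reads c2=5 → after 3×micro: 0 ⇒ (c0=-1, c1=1, c2=0)
[Gauss-Seidel] macro 3: S0 reads c0=-1 → after 1×micro: 2; S1 reads c0=2 → after 2×micro: 1; S2 reads c2=0 → after 3×micro: 2 ⇒ (c0=2, c1=1, c2=2)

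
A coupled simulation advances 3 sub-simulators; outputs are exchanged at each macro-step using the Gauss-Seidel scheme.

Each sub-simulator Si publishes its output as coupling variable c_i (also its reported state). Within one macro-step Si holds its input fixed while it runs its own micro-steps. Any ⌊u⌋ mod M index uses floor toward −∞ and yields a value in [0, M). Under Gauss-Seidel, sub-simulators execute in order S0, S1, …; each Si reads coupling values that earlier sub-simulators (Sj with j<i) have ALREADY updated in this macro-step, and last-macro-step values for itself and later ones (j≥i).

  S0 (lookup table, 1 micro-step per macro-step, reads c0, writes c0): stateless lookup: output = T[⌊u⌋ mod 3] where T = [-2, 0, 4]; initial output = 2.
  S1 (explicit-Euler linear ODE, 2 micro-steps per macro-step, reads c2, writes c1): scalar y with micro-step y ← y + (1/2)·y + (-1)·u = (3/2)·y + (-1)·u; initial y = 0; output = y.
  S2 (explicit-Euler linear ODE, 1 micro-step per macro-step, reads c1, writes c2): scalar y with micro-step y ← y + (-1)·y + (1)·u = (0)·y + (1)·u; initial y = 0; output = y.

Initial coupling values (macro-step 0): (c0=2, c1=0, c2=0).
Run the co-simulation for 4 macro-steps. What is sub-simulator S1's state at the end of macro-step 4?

macro 1: S0 reads c0=2 → after 1×micro: 4; S1 reads c2=0 → after 2×micro: 0; S2 reads c1=0 → after 1×micro: 0 ⇒ (c0=4, c1=0, c2=0)
macro 2: S0 reads c0=4 → after 1×micro: 0; S1 reads c2=0 → after 2×micro: 0; S2 reads c1=0 → after 1×micro: 0 ⇒ (c0=0, c1=0, c2=0)
macro 3: S0 reads c0=0 → after 1×micro: -2; S1 reads c2=0 → after 2×micro: 0; S2 reads c1=0 → after 1×micro: 0 ⇒ (c0=-2, c1=0, c2=0)
macro 4: S0 reads c0=-2 → after 1×micro: 0; S1 reads c2=0 → after 2×micro: 0; S2 reads c1=0 → after 1×micro: 0 ⇒ (c0=0, c1=0, c2=0)

S1 state at macro-step 4 = 0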